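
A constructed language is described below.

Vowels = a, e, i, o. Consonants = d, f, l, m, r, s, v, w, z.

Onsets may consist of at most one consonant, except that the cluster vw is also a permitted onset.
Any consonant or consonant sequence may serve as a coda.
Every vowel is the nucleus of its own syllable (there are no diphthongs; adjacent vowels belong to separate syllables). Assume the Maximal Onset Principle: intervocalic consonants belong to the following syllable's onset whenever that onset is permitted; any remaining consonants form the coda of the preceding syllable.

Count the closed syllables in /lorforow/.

The vowels are o, o, o — 3 nuclei, so 3 syllables.
/o…o/ gap (V1→V2): /rf/; trying suffixes from longest down, /f/ is the first permitted one, so coda /r/ | onset /f/.
/o…o/ gap (V2→V3): just /r/ — single C goes to the following onset.
Syllabification: lor.fo.row.
Classifying each syllable: /lor/ (closed), /fo/ (open), /row/ (closed).
Closed syllables: 2.

2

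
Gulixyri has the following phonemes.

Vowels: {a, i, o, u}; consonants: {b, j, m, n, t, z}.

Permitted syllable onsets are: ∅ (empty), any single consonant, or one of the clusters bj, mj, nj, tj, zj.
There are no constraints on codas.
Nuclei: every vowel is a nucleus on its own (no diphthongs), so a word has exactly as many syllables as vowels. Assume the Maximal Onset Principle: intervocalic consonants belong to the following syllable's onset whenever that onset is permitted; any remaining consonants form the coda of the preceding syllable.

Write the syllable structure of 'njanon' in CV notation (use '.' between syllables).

The vowels are a, o — 2 nuclei, so 2 syllables.
σ1/σ2 boundary: /n/ is a single consonant, so it becomes the next onset.
Result: nja.non.
Mapping each syllable to C/V: /nja/ → CCV, /non/ → CVC.

CCV.CVC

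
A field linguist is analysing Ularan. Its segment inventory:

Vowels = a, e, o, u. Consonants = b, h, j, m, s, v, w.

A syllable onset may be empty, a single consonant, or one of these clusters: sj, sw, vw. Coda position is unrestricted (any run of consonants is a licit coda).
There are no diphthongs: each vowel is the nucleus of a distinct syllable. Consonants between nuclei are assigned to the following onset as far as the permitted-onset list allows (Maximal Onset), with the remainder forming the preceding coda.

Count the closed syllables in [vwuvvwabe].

1

Vowels present: u, a, e; each is a nucleus, giving 3 syllables.
V1 /u/ – V2 /a/: /vvw/; trying suffixes from longest down, /vw/ is the first permitted one, so coda /v/ | onset /vw/.
V2 /a/ – V3 /e/: /b/ → onset of the next syllable (single consonants are always licit onsets).
Result: vwuv.vwa.be.
Classifying each syllable: /vwuv/ (closed), /vwa/ (open), /be/ (open).
Closed syllables: 1.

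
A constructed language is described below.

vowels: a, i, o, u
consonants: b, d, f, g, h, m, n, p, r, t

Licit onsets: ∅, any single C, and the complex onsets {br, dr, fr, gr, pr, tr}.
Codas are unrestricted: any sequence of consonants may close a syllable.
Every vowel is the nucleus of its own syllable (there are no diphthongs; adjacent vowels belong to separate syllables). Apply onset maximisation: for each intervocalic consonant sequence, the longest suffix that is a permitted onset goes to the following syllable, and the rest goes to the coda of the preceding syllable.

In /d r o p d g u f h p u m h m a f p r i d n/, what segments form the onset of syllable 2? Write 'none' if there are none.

g

Nuclei (vowels): o, u, u, a, i → 5 syllables.
/o…u/ gap (V1→V2): cluster /pdg/ — the longest permitted-onset suffix is /g/; onset = /g/, preceding coda = /pd/.
/u…u/ gap (V2→V3): /fhp/ splits as /fh/ + /p/ (/p/ is the longest suffix that is a licit onset).
/u…a/ gap (V3→V4): /mhm/ — longest licit onset from the right is /m/, leaving /mh/ as coda.
/a…i/ gap (V4→V5): /fpr/ splits as /f/ + /pr/ (/pr/ is the longest suffix that is a licit onset).
Syllabification: dropd.gufh.pumh.maf.pridn.
Syllable 2 is /gufh/: onset /g/, nucleus /u/, coda /fh/.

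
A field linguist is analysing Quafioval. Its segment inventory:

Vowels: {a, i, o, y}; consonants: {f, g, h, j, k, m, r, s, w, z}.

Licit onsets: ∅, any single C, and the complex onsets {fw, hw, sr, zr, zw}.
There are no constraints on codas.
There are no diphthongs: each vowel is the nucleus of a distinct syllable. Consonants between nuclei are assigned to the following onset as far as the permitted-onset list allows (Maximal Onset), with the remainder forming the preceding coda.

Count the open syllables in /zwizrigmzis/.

1

Nuclei (vowels): i, i, i → 3 syllables.
/i…i/ gap (V1→V2): /zr/ is a licit onset in full, so it all attaches to the next syllable.
/i…i/ gap (V2→V3): /gmz/ splits as /gm/ + /z/ (/z/ is the longest suffix that is a licit onset).
Result: zwi.zrigm.zis.
Classifying each syllable: /zwi/ (open), /zrigm/ (closed), /zis/ (closed).
Open syllables: 1.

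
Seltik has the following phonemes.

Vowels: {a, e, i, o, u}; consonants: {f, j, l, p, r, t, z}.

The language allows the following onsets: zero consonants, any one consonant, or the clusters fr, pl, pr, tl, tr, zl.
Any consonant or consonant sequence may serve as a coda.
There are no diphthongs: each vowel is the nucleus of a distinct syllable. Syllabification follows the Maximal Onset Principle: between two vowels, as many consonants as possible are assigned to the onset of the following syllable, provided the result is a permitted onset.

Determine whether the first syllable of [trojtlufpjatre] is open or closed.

Nuclei (vowels): o, u, a, e → 4 syllables.
Between /o/ (V1) and /u/ (V2): cluster /jtl/ — the longest permitted-onset suffix is /tl/; onset = /tl/, preceding coda = /j/.
Between /u/ (V2) and /a/ (V3): /fpj/ splits as /fp/ + /j/ (/j/ is the longest suffix that is a licit onset).
Between /a/ (V3) and /e/ (V4): cluster /tr/ — /tr/ is itself a permitted onset, so the whole cluster goes right; preceding coda = ∅.
Result: troj.tlufp.ja.tre.
Syllable 1 is /troj/ with coda /j/, so it is closed.

closed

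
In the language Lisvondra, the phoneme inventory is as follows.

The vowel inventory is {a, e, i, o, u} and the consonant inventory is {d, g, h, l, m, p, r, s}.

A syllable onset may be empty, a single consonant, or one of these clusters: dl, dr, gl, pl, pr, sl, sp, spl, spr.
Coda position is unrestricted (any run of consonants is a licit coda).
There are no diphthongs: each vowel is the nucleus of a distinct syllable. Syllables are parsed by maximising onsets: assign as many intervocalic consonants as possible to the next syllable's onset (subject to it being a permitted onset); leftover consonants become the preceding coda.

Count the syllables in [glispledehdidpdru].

The vowels are i, e, e, i, u — 5 nuclei, so 5 syllables.

5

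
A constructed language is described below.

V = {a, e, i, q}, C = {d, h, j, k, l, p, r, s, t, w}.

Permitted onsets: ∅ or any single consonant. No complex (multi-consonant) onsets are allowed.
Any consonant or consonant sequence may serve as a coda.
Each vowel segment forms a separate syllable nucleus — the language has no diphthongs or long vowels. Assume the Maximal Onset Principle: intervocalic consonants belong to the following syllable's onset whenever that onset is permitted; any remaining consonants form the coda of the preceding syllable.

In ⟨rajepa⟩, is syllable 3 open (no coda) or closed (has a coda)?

Nuclei (vowels): a, e, a → 3 syllables.
Between /a/ (V1) and /e/ (V2): just /j/ — single C goes to the following onset.
Between /e/ (V2) and /a/ (V3): /p/ is a single consonant, so it becomes the next onset.
So the parse is ra.je.pa.
Syllable 3 is /pa/; it ends in its nucleus with no coda, so it is open.

open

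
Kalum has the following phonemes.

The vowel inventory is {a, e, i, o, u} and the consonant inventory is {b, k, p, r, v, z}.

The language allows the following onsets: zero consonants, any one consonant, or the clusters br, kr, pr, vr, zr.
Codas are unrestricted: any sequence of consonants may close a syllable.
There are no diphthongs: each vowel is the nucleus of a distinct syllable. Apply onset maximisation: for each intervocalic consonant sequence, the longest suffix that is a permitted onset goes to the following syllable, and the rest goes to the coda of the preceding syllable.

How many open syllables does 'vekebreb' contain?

2

Vowels present: e, e, e; each is a nucleus, giving 3 syllables.
Between /e/ (V1) and /e/ (V2): /k/ → onset of the next syllable (single consonants are always licit onsets).
Between /e/ (V2) and /e/ (V3): /br/ — entire cluster is a permitted onset → onset /br/, coda ∅.
Putting it together: ve.ke.breb.
Classifying each syllable: /ve/ (open), /ke/ (open), /breb/ (closed).
Open syllables: 2.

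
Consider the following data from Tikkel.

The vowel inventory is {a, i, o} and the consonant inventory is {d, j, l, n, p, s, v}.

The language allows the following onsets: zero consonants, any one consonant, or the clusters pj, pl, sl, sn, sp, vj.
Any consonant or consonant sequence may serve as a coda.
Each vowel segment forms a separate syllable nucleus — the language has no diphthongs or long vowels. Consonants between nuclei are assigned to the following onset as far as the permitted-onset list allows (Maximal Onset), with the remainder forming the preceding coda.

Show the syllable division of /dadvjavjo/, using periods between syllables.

Nuclei (vowels): a, a, o → 3 syllables.
V1 /a/ – V2 /a/: /dvj/; trying suffixes from longest down, /vj/ is the first permitted one, so coda /d/ | onset /vj/.
V2 /a/ – V3 /o/: /vj/ — entire cluster is a permitted onset → onset /vj/, coda ∅.

dad.vja.vjo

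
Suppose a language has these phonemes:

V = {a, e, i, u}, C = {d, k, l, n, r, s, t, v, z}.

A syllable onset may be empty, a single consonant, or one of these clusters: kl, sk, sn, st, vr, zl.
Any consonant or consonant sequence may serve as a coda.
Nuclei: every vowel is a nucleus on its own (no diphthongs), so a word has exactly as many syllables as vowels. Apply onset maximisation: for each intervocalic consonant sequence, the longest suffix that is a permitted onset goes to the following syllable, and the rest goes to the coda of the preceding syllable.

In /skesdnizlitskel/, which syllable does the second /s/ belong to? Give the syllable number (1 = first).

Nuclei (vowels): e, i, i, e → 4 syllables.
σ1/σ2 boundary: /sdn/ — longest licit onset from the right is /n/, leaving /sd/ as coda.
σ2/σ3 boundary: /zl/ — entire cluster is a permitted onset → onset /zl/, coda ∅.
σ3/σ4 boundary: /tsk/ splits as /t/ + /sk/ (/sk/ is the longest suffix that is a licit onset).
Result: skesd.ni.zlit.skel.
The second /s/ is in the coda of syllable 1 (/skesd/).

1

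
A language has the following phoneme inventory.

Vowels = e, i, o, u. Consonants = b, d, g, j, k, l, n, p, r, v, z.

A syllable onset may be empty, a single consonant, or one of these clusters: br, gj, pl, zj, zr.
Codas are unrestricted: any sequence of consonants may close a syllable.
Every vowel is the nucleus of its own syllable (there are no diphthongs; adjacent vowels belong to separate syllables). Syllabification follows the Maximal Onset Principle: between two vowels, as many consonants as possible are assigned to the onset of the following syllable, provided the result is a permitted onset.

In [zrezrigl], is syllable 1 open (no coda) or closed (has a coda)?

Vowels present: e, i; each is a nucleus, giving 2 syllables.
σ1/σ2 boundary: cluster /zr/ — /zr/ is itself a permitted onset, so the whole cluster goes right; preceding coda = ∅.
So the parse is zre.zrigl.
Syllable 1 is /zre/; it ends in its nucleus with no coda, so it is open.

open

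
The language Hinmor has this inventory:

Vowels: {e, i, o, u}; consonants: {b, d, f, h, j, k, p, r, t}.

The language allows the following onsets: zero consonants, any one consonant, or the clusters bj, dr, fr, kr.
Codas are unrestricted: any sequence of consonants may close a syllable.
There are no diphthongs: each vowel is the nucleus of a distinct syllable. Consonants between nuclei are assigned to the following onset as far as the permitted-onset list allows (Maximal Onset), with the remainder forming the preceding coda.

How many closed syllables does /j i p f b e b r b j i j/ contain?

The vowels are i, e, i — 3 nuclei, so 3 syllables.
/i…e/ gap (V1→V2): /pfb/; trying suffixes from longest down, /b/ is the first permitted one, so coda /pf/ | onset /b/.
/e…i/ gap (V2→V3): /brbj/ — longest licit onset from the right is /bj/, leaving /br/ as coda.
Syllabification: jipf.bebr.bjij.
Classifying each syllable: /jipf/ (closed), /bebr/ (closed), /bjij/ (closed).
Closed syllables: 3.

3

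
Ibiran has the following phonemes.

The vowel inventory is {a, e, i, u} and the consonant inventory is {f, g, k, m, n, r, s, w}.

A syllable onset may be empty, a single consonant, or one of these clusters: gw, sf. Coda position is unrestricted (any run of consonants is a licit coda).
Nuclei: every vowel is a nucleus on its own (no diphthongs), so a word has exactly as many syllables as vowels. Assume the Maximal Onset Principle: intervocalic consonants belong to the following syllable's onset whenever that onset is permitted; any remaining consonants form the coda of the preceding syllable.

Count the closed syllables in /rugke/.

Nuclei (vowels): u, e → 2 syllables.
Between /u/ (V1) and /e/ (V2): /gk/ splits as /g/ + /k/ (/k/ is the longest suffix that is a licit onset).
Putting it together: rug.ke.
Classifying each syllable: /rug/ (closed), /ke/ (open).
Closed syllables: 1.

1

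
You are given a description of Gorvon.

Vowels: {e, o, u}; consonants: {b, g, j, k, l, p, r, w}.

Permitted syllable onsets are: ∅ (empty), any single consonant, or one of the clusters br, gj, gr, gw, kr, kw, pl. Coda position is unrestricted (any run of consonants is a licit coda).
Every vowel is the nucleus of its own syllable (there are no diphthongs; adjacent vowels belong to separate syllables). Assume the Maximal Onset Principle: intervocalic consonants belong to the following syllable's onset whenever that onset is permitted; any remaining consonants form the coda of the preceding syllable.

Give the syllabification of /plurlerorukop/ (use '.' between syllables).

plur.le.ro.ru.kop

The vowels are u, e, o, u, o — 5 nuclei, so 5 syllables.
/u…e/ gap (V1→V2): /rl/; trying suffixes from longest down, /l/ is the first permitted one, so coda /r/ | onset /l/.
/e…o/ gap (V2→V3): /r/ is a single consonant, so it becomes the next onset.
/o…u/ gap (V3→V4): /r/ is a single consonant, so it becomes the next onset.
/u…o/ gap (V4→V5): /k/ is a single consonant, so it becomes the next onset.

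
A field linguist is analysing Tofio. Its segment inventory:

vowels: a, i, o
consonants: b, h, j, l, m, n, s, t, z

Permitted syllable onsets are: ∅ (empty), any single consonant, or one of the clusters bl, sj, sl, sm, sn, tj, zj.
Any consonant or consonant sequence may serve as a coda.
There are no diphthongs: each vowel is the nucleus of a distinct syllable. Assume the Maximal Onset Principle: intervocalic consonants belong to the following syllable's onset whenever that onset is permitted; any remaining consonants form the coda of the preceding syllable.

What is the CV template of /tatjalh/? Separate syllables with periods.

CV.CCVCC

Nuclei (vowels): a, a → 2 syllables.
σ1/σ2 boundary: cluster /tj/ — /tj/ is itself a permitted onset, so the whole cluster goes right; preceding coda = ∅.
Putting it together: ta.tjalh.
Mapping each syllable to C/V: /ta/ → CV, /tjalh/ → CCVCC.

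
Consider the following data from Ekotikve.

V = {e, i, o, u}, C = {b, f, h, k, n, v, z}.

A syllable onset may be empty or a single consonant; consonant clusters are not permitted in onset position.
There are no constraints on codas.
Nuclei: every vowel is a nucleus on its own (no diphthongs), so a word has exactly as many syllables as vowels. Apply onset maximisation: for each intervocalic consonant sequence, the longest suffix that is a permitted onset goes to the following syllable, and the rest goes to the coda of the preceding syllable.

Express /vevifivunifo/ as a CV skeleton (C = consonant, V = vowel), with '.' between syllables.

CV.CV.CV.CV.CV.CV

Vowels present: e, i, i, u, i, o; each is a nucleus, giving 6 syllables.
Between /e/ (V1) and /i/ (V2): /v/ is a single consonant, so it becomes the next onset.
Between /i/ (V2) and /i/ (V3): /f/ is a single consonant, so it becomes the next onset.
Between /i/ (V3) and /u/ (V4): just /v/ — single C goes to the following onset.
Between /u/ (V4) and /i/ (V5): /n/ is a single consonant, so it becomes the next onset.
Between /i/ (V5) and /o/ (V6): /f/ → onset of the next syllable (single consonants are always licit onsets).
Result: ve.vi.fi.vu.ni.fo.
Mapping each syllable to C/V: /ve/ → CV, /vi/ → CV, /fi/ → CV, /vu/ → CV, /ni/ → CV, /fo/ → CV.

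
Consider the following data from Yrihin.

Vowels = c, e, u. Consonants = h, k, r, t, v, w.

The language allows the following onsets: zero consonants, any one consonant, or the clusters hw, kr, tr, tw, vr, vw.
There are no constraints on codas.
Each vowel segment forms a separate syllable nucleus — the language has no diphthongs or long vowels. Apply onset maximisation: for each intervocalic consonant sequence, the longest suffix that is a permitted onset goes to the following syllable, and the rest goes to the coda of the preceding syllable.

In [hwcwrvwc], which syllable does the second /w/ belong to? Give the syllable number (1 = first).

Vowels present: c, c; each is a nucleus, giving 2 syllables.
Between /c/ (V1) and /c/ (V2): /wrvw/ splits as /wr/ + /vw/ (/vw/ is the longest suffix that is a licit onset).
Putting it together: hwcwr.vwc.
The second /w/ is in the coda of syllable 1 (/hwcwr/).

1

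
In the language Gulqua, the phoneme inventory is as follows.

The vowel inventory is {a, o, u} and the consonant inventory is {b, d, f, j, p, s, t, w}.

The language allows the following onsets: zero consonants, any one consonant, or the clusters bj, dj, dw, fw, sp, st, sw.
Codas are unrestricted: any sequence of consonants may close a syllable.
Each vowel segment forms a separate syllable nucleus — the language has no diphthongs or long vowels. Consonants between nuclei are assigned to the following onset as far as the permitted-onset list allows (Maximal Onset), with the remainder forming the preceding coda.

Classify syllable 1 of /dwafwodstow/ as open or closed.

Vowels present: a, o, o; each is a nucleus, giving 3 syllables.
V1 /a/ – V2 /o/: cluster /fw/ — /fw/ is itself a permitted onset, so the whole cluster goes right; preceding coda = ∅.
V2 /o/ – V3 /o/: /dst/; trying suffixes from longest down, /st/ is the first permitted one, so coda /d/ | onset /st/.
Syllabification: dwa.fwod.stow.
Syllable 1 is /dwa/; it ends in its nucleus with no coda, so it is open.

open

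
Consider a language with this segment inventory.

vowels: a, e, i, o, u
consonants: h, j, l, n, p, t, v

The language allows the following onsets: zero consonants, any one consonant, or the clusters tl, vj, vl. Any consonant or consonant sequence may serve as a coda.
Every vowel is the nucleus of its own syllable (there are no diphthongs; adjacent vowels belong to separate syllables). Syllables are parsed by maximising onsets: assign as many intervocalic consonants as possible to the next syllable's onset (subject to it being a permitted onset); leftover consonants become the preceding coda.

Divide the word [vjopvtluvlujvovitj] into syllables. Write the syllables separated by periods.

vjopv.tlu.vluj.vo.vitj

Vowels present: o, u, u, o, i; each is a nucleus, giving 5 syllables.
Between /o/ (V1) and /u/ (V2): /pvtl/ — longest licit onset from the right is /tl/, leaving /pv/ as coda.
Between /u/ (V2) and /u/ (V3): cluster /vl/ — /vl/ is itself a permitted onset, so the whole cluster goes right; preceding coda = ∅.
Between /u/ (V3) and /o/ (V4): /jv/ — longest licit onset from the right is /v/, leaving /j/ as coda.
Between /o/ (V4) and /i/ (V5): /v/ is a single consonant, so it becomes the next onset.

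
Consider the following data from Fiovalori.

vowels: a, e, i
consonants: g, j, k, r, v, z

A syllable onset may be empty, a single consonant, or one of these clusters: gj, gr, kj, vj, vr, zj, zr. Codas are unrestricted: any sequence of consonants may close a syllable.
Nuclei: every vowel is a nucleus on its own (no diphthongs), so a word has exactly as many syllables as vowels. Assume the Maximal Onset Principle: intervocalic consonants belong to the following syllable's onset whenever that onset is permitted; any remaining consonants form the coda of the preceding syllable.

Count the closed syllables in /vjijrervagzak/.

The vowels are i, e, a, a — 4 nuclei, so 4 syllables.
Between /i/ (V1) and /e/ (V2): /jr/ — longest licit onset from the right is /r/, leaving /j/ as coda.
Between /e/ (V2) and /a/ (V3): /rv/ — longest licit onset from the right is /v/, leaving /r/ as coda.
Between /a/ (V3) and /a/ (V4): cluster /gz/ — the longest permitted-onset suffix is /z/; onset = /z/, preceding coda = /g/.
Syllabification: vjij.rer.vag.zak.
Classifying each syllable: /vjij/ (closed), /rer/ (closed), /vag/ (closed), /zak/ (closed).
Closed syllables: 4.

4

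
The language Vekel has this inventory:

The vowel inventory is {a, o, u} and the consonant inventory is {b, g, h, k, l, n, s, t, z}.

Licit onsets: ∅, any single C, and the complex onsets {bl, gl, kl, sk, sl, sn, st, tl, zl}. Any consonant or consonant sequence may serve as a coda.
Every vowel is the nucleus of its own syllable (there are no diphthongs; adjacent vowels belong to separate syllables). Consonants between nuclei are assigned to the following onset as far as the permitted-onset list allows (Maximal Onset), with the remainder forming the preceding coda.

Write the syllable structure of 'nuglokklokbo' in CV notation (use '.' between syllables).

Nuclei (vowels): u, o, o, o → 4 syllables.
V1 /u/ – V2 /o/: cluster /gl/ — /gl/ is itself a permitted onset, so the whole cluster goes right; preceding coda = ∅.
V2 /o/ – V3 /o/: /kkl/ splits as /k/ + /kl/ (/kl/ is the longest suffix that is a licit onset).
V3 /o/ – V4 /o/: cluster /kb/ — the longest permitted-onset suffix is /b/; onset = /b/, preceding coda = /k/.
So the parse is nu.glok.klok.bo.
Mapping each syllable to C/V: /nu/ → CV, /glok/ → CCVC, /klok/ → CCVC, /bo/ → CV.

CV.CCVC.CCVC.CV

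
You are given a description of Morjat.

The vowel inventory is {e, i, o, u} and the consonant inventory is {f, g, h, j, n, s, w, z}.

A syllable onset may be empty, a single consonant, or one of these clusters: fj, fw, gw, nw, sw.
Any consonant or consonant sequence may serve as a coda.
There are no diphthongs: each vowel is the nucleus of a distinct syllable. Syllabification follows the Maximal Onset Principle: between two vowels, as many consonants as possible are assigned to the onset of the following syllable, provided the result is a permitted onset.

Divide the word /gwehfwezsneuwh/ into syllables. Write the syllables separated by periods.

Vowels present: e, e, e, u; each is a nucleus, giving 4 syllables.
/e…e/ gap (V1→V2): /hfw/ — longest licit onset from the right is /fw/, leaving /h/ as coda.
/e…e/ gap (V2→V3): cluster /zsn/ — the longest permitted-onset suffix is /n/; onset = /n/, preceding coda = /zs/.
/e…u/ gap (V3→V4): nothing intervenes; syllable break is V.V.

gweh.fwezs.ne.uwh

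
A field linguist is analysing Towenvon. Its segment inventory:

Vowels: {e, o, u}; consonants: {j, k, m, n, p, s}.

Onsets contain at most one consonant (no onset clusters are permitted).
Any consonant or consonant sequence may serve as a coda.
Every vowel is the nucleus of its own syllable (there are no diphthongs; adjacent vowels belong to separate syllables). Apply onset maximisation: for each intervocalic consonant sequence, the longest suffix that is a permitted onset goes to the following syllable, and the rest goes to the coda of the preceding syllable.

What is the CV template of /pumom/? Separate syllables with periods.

Vowels present: u, o; each is a nucleus, giving 2 syllables.
V1 /u/ – V2 /o/: /m/ is a single consonant, so it becomes the next onset.
Syllabification: pu.mom.
Mapping each syllable to C/V: /pu/ → CV, /mom/ → CVC.

CV.CVC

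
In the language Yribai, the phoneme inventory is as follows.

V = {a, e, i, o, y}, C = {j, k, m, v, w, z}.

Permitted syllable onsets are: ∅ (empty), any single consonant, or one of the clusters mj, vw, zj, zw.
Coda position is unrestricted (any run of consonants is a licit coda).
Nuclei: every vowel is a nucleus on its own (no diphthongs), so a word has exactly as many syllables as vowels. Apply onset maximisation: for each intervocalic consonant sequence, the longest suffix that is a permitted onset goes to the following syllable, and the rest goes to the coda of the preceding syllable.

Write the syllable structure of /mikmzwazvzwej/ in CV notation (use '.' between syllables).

The vowels are i, a, e — 3 nuclei, so 3 syllables.
V1 /i/ – V2 /a/: /kmzw/ — longest licit onset from the right is /zw/, leaving /km/ as coda.
V2 /a/ – V3 /e/: /zvzw/ — longest licit onset from the right is /zw/, leaving /zv/ as coda.
Syllabification: mikm.zwazv.zwej.
Mapping each syllable to C/V: /mikm/ → CVCC, /zwazv/ → CCVCC, /zwej/ → CCVC.

CVCC.CCVCC.CCVC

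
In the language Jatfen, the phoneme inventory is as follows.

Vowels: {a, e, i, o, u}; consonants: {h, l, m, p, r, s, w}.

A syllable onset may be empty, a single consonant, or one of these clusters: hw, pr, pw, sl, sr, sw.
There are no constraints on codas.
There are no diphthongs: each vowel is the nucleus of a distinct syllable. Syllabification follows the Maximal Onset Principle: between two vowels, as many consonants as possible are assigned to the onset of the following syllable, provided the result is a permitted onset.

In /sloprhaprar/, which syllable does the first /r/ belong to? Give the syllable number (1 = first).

1

The vowels are o, a, a — 3 nuclei, so 3 syllables.
Between /o/ (V1) and /a/ (V2): /prh/ — longest licit onset from the right is /h/, leaving /pr/ as coda.
Between /a/ (V2) and /a/ (V3): /pr/ is a licit onset in full, so it all attaches to the next syllable.
So the parse is slopr.ha.prar.
The first /r/ is in the coda of syllable 1 (/slopr/).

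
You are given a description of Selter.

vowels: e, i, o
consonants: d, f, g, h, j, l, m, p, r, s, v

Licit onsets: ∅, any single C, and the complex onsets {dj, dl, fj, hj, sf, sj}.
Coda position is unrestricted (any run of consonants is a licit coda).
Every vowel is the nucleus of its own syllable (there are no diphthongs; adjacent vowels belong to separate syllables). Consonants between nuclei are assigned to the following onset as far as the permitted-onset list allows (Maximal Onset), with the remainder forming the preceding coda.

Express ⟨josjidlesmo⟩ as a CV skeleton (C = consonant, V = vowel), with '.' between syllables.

CV.CCV.CCVC.CV

Nuclei (vowels): o, i, e, o → 4 syllables.
V1 /o/ – V2 /i/: /sj/ is a licit onset in full, so it all attaches to the next syllable.
V2 /i/ – V3 /e/: /dl/ is a licit onset in full, so it all attaches to the next syllable.
V3 /e/ – V4 /o/: cluster /sm/ — the longest permitted-onset suffix is /m/; onset = /m/, preceding coda = /s/.
Syllabification: jo.sji.dles.mo.
Mapping each syllable to C/V: /jo/ → CV, /sji/ → CCV, /dles/ → CCVC, /mo/ → CV.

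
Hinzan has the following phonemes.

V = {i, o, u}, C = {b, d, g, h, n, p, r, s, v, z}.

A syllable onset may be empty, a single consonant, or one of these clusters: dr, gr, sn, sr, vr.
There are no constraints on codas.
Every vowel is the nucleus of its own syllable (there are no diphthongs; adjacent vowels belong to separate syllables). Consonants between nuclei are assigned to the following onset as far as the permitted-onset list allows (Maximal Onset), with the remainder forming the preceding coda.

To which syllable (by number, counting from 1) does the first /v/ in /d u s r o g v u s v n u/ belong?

3

The vowels are u, o, u, u — 4 nuclei, so 4 syllables.
Between /u/ (V1) and /o/ (V2): cluster /sr/ — /sr/ is itself a permitted onset, so the whole cluster goes right; preceding coda = ∅.
Between /o/ (V2) and /u/ (V3): cluster /gv/ — the longest permitted-onset suffix is /v/; onset = /v/, preceding coda = /g/.
Between /u/ (V3) and /u/ (V4): /svn/ — longest licit onset from the right is /n/, leaving /sv/ as coda.
So the parse is du.srog.vusv.nu.
The first /v/ is in the onset of syllable 3 (/vusv/).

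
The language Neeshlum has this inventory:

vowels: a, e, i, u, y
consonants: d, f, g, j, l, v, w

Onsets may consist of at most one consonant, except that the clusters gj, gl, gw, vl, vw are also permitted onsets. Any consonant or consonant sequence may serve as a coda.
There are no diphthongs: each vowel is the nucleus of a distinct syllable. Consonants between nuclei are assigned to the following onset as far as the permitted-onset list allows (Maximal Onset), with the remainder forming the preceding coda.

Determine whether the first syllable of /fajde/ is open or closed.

Vowels present: a, e; each is a nucleus, giving 2 syllables.
V1 /a/ – V2 /e/: /jd/; trying suffixes from longest down, /d/ is the first permitted one, so coda /j/ | onset /d/.
Putting it together: faj.de.
Syllable 1 is /faj/ with coda /j/, so it is closed.

closed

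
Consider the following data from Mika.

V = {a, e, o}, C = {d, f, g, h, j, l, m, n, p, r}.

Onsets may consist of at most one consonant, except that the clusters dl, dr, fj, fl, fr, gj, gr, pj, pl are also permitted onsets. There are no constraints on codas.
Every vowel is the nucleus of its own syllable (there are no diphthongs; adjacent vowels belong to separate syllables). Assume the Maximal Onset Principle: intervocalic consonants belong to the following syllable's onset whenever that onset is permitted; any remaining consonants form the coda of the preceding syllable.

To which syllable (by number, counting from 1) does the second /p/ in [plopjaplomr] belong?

2

Vowels present: o, a, o; each is a nucleus, giving 3 syllables.
Between /o/ (V1) and /a/ (V2): /pj/ — entire cluster is a permitted onset → onset /pj/, coda ∅.
Between /a/ (V2) and /o/ (V3): /pl/ is a licit onset in full, so it all attaches to the next syllable.
Result: plo.pja.plomr.
The second /p/ is in the onset of syllable 2 (/pja/).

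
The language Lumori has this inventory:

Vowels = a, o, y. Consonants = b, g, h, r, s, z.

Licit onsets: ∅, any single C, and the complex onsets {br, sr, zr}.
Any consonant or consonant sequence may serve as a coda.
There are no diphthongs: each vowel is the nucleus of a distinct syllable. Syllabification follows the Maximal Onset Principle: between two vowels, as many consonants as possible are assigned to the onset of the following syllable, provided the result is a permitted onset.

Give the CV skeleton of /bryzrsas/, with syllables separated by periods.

Nuclei (vowels): y, a → 2 syllables.
σ1/σ2 boundary: /zrs/; trying suffixes from longest down, /s/ is the first permitted one, so coda /zr/ | onset /s/.
Syllabification: bryzr.sas.
Mapping each syllable to C/V: /bryzr/ → CCVCC, /sas/ → CVC.

CCVCC.CVC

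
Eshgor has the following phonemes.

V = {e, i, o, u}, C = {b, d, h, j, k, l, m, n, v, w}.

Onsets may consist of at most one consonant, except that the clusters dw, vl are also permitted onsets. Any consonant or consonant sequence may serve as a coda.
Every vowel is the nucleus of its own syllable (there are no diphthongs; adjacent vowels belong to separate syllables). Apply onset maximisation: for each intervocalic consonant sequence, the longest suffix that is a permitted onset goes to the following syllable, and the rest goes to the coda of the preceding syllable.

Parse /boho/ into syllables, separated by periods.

Nuclei (vowels): o, o → 2 syllables.
Between /o/ (V1) and /o/ (V2): /h/ → onset of the next syllable (single consonants are always licit onsets).

bo.ho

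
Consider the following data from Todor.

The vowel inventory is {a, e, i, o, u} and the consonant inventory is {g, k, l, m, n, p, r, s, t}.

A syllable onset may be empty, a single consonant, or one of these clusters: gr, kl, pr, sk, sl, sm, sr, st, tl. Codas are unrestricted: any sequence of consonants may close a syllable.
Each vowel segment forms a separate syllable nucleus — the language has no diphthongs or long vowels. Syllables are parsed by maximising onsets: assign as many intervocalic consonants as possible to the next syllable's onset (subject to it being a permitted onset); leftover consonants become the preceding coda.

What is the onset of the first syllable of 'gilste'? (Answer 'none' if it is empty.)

Nuclei (vowels): i, e → 2 syllables.
/i…e/ gap (V1→V2): /lst/ splits as /l/ + /st/ (/st/ is the longest suffix that is a licit onset).
Result: gil.ste.
Syllable 1 is /gil/: onset /g/, nucleus /i/, coda /l/.

g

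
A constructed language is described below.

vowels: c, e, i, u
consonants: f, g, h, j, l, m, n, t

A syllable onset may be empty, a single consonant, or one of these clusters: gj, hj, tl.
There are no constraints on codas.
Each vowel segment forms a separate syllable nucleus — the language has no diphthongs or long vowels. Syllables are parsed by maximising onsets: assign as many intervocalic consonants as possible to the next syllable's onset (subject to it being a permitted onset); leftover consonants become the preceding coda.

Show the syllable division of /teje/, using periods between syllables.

The vowels are e, e — 2 nuclei, so 2 syllables.
/e…e/ gap (V1→V2): /j/ is a single consonant, so it becomes the next onset.

te.je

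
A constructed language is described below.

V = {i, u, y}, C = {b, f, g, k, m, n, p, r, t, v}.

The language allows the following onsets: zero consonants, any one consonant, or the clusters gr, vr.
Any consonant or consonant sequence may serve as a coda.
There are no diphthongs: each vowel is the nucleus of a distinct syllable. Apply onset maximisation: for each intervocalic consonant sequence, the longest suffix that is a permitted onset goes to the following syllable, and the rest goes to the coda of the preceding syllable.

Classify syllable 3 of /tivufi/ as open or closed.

Nuclei (vowels): i, u, i → 3 syllables.
V1 /i/ – V2 /u/: just /v/ — single C goes to the following onset.
V2 /u/ – V3 /i/: /f/ is a single consonant, so it becomes the next onset.
Putting it together: ti.vu.fi.
Syllable 3 is /fi/; it ends in its nucleus with no coda, so it is open.

open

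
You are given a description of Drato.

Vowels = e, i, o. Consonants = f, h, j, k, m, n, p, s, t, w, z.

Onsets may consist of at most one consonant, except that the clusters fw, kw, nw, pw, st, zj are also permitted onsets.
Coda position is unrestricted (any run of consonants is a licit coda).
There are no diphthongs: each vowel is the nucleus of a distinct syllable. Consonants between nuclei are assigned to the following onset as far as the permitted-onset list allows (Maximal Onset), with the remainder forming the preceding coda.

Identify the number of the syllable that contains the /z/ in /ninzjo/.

2

The vowels are i, o — 2 nuclei, so 2 syllables.
V1 /i/ – V2 /o/: /nzj/ splits as /n/ + /zj/ (/zj/ is the longest suffix that is a licit onset).
So the parse is nin.zjo.
The /z/ is in the onset of syllable 2 (/zjo/).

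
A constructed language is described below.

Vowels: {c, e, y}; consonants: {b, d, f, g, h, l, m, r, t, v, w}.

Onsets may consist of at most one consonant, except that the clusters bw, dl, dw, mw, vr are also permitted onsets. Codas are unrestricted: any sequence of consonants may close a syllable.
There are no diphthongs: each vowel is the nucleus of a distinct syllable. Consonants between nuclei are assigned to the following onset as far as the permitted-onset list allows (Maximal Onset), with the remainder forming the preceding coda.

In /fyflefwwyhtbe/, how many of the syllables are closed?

The vowels are y, e, y, e — 4 nuclei, so 4 syllables.
σ1/σ2 boundary: /fl/; trying suffixes from longest down, /l/ is the first permitted one, so coda /f/ | onset /l/.
σ2/σ3 boundary: /fww/; trying suffixes from longest down, /w/ is the first permitted one, so coda /fw/ | onset /w/.
σ3/σ4 boundary: /htb/; trying suffixes from longest down, /b/ is the first permitted one, so coda /ht/ | onset /b/.
Result: fyf.lefw.wyht.be.
Classifying each syllable: /fyf/ (closed), /lefw/ (closed), /wyht/ (closed), /be/ (open).
Closed syllables: 3.

3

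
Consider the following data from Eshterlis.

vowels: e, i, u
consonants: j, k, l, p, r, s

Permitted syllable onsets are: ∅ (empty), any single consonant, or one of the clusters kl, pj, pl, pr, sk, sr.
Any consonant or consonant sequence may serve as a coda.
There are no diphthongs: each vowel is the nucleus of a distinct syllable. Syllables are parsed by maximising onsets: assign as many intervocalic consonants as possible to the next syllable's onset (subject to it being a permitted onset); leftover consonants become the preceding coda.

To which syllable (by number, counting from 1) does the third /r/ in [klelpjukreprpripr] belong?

The vowels are e, u, e, i — 4 nuclei, so 4 syllables.
σ1/σ2 boundary: /lpj/ — longest licit onset from the right is /pj/, leaving /l/ as coda.
σ2/σ3 boundary: /kr/; trying suffixes from longest down, /r/ is the first permitted one, so coda /k/ | onset /r/.
σ3/σ4 boundary: /prpr/ splits as /pr/ + /pr/ (/pr/ is the longest suffix that is a licit onset).
Syllabification: klel.pjuk.repr.pripr.
The third /r/ is in the onset of syllable 4 (/pripr/).

4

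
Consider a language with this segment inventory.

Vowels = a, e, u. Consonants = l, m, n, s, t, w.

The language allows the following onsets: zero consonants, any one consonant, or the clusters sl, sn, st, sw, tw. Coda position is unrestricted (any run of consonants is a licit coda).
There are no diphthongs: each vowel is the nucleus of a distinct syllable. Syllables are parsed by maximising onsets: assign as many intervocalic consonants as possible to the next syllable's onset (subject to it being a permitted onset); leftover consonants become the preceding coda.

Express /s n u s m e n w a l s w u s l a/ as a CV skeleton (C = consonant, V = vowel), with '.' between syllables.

Vowels present: u, e, a, u, a; each is a nucleus, giving 5 syllables.
V1 /u/ – V2 /e/: /sm/; trying suffixes from longest down, /m/ is the first permitted one, so coda /s/ | onset /m/.
V2 /e/ – V3 /a/: /nw/ — longest licit onset from the right is /w/, leaving /n/ as coda.
V3 /a/ – V4 /u/: /lsw/ splits as /l/ + /sw/ (/sw/ is the longest suffix that is a licit onset).
V4 /u/ – V5 /a/: /sl/ — entire cluster is a permitted onset → onset /sl/, coda ∅.
So the parse is snus.men.wal.swu.sla.
Mapping each syllable to C/V: /snus/ → CCVC, /men/ → CVC, /wal/ → CVC, /swu/ → CCV, /sla/ → CCV.

CCVC.CVC.CVC.CCV.CCV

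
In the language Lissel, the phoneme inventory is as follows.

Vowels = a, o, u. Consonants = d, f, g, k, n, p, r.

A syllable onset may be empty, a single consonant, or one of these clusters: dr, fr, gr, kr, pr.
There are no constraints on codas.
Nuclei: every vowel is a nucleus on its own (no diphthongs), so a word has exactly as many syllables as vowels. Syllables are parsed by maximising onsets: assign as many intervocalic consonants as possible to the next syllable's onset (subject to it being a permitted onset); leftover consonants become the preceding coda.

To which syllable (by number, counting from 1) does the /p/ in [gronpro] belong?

The vowels are o, o — 2 nuclei, so 2 syllables.
/o…o/ gap (V1→V2): /npr/ — longest licit onset from the right is /pr/, leaving /n/ as coda.
Result: gron.pro.
The /p/ is in the onset of syllable 2 (/pro/).

2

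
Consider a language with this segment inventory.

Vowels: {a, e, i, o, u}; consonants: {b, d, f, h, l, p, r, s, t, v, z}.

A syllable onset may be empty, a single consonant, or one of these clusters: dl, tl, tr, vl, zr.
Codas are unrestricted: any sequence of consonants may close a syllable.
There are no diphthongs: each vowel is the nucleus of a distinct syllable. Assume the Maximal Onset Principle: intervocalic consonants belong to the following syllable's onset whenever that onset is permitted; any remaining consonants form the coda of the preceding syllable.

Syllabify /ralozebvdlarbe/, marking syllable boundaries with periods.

Vowels present: a, o, e, a, e; each is a nucleus, giving 5 syllables.
V1 /a/ – V2 /o/: /l/ → onset of the next syllable (single consonants are always licit onsets).
V2 /o/ – V3 /e/: /z/ → onset of the next syllable (single consonants are always licit onsets).
V3 /e/ – V4 /a/: /bvdl/ — longest licit onset from the right is /dl/, leaving /bv/ as coda.
V4 /a/ – V5 /e/: /rb/ — longest licit onset from the right is /b/, leaving /r/ as coda.

ra.lo.zebv.dlar.be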